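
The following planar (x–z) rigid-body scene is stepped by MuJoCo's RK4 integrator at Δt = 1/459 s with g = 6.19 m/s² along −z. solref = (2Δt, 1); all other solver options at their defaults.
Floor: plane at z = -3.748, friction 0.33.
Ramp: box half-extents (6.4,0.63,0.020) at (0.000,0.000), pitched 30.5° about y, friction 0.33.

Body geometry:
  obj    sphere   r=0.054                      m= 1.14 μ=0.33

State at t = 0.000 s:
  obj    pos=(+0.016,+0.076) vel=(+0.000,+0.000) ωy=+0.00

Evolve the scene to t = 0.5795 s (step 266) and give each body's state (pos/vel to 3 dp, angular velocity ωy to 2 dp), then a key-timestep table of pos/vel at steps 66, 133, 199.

State at t = 0.5795 s:
  obj    pos=(+0.341,-0.115) vel=(+1.121,-0.660) ωy=+24.08

Key-timestep trajectory:
   step    t(s)  obj.x    obj.z    obj.vx   obj.vz 
     66  0.1438   +0.036  +0.065  +0.278  -0.164
    133  0.2898   +0.097  +0.029  +0.560  -0.330
    199  0.4336   +0.198  -0.031  +0.838  -0.494


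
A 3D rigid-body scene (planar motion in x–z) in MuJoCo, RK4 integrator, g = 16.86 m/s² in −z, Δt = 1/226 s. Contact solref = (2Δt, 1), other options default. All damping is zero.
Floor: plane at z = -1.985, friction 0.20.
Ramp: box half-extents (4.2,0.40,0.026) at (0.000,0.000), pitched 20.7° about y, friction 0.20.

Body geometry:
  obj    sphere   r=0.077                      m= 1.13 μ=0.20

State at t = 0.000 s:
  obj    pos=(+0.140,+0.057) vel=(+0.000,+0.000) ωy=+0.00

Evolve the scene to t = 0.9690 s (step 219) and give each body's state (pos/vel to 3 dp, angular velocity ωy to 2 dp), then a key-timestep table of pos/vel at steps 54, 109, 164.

State at t = 0.9690 s:
  obj    pos=(+2.010,-0.649) vel=(+3.859,-1.458) ωy=+53.56

Key-timestep trajectory:
   step    t(s)  obj.x    obj.z    obj.vx   obj.vz 
     54  0.2389   +0.254  +0.014  +0.952  -0.360
    109  0.4823   +0.603  -0.118  +1.921  -0.726
    164  0.7257   +1.189  -0.339  +2.890  -1.092


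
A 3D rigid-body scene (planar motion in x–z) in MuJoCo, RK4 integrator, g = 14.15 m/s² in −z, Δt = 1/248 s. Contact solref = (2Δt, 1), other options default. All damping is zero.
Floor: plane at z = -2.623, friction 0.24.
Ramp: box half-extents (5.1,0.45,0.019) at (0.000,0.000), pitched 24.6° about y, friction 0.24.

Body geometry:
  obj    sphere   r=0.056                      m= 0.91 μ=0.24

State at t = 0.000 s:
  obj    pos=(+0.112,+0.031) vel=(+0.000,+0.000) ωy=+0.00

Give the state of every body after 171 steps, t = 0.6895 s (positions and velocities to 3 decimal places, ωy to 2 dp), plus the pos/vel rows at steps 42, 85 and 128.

State at t = 0.6895 s:
  obj    pos=(+1.022,-0.385) vel=(+2.638,-1.208) ωy=+51.79

Key-timestep trajectory:
   step    t(s)  obj.x    obj.z    obj.vx   obj.vz 
     42  0.1694   +0.167  +0.006  +0.648  -0.297
     85  0.3427   +0.337  -0.072  +1.311  -0.600
    128  0.5161   +0.622  -0.202  +1.975  -0.904


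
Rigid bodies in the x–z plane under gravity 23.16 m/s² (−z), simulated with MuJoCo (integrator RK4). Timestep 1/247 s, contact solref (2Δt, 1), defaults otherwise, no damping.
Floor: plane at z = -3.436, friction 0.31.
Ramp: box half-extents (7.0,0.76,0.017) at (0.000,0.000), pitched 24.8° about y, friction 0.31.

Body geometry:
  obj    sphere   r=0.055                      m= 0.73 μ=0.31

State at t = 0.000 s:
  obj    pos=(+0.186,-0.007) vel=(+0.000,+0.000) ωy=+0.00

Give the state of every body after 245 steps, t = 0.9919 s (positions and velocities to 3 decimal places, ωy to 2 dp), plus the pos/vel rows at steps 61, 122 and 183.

State at t = 0.9919 s:
  obj    pos=(+3.285,-1.439) vel=(+6.248,-2.887) ωy=+125.13

Key-timestep trajectory:
   step    t(s)  obj.x    obj.z    obj.vx   obj.vz 
     61  0.2470   +0.378  -0.095  +1.556  -0.719
    122  0.4939   +0.955  -0.362  +3.111  -1.438
    183  0.7409   +1.915  -0.806  +4.667  -2.156


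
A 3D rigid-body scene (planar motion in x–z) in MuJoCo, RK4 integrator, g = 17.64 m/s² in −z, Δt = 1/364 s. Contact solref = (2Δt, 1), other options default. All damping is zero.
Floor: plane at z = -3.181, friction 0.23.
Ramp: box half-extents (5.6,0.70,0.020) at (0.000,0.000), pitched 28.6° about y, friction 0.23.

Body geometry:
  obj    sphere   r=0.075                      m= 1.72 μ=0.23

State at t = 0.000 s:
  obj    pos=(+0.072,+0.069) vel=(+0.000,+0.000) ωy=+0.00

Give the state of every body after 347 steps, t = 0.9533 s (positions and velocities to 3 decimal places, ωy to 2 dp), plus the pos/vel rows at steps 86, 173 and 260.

State at t = 0.9533 s:
  obj    pos=(+2.478,-1.243) vel=(+5.049,-2.753) ωy=+76.65

Key-timestep trajectory:
   step    t(s)  obj.x    obj.z    obj.vx   obj.vz 
     86  0.2363   +0.220  -0.012  +1.251  -0.682
    173  0.4753   +0.670  -0.257  +2.517  -1.372
    260  0.7143   +1.423  -0.668  +3.783  -2.062


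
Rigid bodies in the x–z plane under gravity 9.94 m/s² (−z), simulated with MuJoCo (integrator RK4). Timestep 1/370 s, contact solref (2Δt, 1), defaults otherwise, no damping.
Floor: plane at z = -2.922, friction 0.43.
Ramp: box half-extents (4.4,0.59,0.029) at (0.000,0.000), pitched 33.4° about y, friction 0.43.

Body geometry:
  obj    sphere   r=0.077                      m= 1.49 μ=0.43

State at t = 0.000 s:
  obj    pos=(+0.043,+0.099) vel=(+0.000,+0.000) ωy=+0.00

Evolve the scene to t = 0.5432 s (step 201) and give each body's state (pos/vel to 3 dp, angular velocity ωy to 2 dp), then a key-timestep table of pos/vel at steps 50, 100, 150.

State at t = 0.5432 s:
  obj    pos=(+0.524,-0.219) vel=(+1.773,-1.169) ωy=+27.57

Key-timestep trajectory:
   step    t(s)  obj.x    obj.z    obj.vx   obj.vz 
     50  0.1351   +0.073  +0.079  +0.441  -0.291
    100  0.2703   +0.162  +0.020  +0.882  -0.582
    150  0.4054   +0.311  -0.078  +1.323  -0.872


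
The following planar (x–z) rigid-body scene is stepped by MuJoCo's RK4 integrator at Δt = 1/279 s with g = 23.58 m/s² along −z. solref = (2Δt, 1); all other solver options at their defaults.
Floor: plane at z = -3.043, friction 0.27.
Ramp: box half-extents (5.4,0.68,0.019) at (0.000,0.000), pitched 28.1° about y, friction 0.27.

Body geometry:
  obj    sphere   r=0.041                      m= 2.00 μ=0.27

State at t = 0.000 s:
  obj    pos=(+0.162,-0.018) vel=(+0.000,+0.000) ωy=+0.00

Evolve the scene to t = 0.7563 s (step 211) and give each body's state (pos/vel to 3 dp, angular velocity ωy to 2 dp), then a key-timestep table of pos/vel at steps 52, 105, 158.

State at t = 0.7563 s:
  obj    pos=(+2.163,-1.087) vel=(+5.292,-2.826) ωy=+146.30

Key-timestep trajectory:
   step    t(s)  obj.x    obj.z    obj.vx   obj.vz 
     52  0.1864   +0.283  -0.083  +1.304  -0.697
    105  0.3763   +0.658  -0.283  +2.634  -1.406
    158  0.5663   +1.284  -0.618  +3.963  -2.116


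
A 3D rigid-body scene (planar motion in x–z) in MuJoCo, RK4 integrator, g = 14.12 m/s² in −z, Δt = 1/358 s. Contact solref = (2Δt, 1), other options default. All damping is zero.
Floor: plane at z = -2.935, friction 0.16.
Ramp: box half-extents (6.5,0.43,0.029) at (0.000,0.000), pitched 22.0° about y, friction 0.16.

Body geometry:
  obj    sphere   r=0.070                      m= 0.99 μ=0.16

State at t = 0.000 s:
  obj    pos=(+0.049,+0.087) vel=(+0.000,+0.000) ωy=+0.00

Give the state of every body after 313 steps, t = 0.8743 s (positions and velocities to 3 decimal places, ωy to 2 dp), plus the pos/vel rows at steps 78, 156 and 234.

State at t = 0.8743 s:
  obj    pos=(+1.388,-0.454) vel=(+3.063,-1.238) ωy=+47.18

Key-timestep trajectory:
   step    t(s)  obj.x    obj.z    obj.vx   obj.vz 
     78  0.2179   +0.132  +0.053  +0.763  -0.308
    156  0.4358   +0.382  -0.047  +1.527  -0.617
    234  0.6536   +0.797  -0.215  +2.290  -0.925


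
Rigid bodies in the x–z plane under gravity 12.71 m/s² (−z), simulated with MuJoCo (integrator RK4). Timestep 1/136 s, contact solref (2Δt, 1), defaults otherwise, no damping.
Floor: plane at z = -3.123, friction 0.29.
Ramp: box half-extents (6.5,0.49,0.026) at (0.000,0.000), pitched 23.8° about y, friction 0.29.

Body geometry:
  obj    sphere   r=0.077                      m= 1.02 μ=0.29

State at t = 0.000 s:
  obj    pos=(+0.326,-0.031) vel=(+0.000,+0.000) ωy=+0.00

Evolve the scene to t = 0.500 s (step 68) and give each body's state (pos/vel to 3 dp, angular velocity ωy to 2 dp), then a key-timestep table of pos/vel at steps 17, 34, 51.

State at t = 0.500 s:
  obj    pos=(+0.745,-0.216) vel=(+1.676,-0.739) ωy=+23.78

Key-timestep trajectory:
   step    t(s)  obj.x    obj.z    obj.vx   obj.vz 
     17  0.1250   +0.352  -0.043  +0.419  -0.185
     34  0.2500   +0.431  -0.077  +0.838  -0.370
     51  0.3750   +0.562  -0.135  +1.257  -0.554


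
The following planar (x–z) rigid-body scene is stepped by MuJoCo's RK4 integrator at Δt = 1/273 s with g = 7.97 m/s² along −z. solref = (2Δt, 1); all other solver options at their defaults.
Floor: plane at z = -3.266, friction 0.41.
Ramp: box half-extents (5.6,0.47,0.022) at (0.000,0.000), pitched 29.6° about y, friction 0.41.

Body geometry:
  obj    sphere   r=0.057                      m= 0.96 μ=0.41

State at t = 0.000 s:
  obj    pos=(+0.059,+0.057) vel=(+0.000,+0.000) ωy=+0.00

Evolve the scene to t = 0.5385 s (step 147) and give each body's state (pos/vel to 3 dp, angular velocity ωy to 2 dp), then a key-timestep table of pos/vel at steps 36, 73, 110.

State at t = 0.5385 s:
  obj    pos=(+0.414,-0.144) vel=(+1.317,-0.748) ωy=+26.56

Key-timestep trajectory:
   step    t(s)  obj.x    obj.z    obj.vx   obj.vz 
     36  0.1319   +0.080  +0.045  +0.323  -0.183
     73  0.2674   +0.147  +0.008  +0.654  -0.371
    110  0.4029   +0.258  -0.056  +0.985  -0.560


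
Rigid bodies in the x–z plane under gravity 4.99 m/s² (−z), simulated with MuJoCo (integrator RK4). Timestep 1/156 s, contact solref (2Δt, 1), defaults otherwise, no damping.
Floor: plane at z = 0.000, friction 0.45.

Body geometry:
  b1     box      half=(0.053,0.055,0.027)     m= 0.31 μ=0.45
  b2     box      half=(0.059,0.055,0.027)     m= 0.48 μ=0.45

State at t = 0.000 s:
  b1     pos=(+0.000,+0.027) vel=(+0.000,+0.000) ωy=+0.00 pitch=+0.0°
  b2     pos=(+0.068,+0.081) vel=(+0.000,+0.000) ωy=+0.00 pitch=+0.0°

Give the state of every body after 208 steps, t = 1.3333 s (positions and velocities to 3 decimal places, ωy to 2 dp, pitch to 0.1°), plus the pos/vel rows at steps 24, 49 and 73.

State at t = 1.3333 s:
  b1     pos=(-0.001,+0.027) vel=(+0.000,+0.000) ωy=+0.00 pitch=+0.0°
  b2     pos=(+0.082,+0.061) vel=(+0.000,+0.000) ωy=-0.01 pitch=+45.8°

Key-timestep trajectory:
   step    t(s)  b1.x    b1.z    b1.vx   b1.vz   b2.x    b2.z    b2.vx   b2.vz 
     24  0.1538   +0.000  +0.027  +0.000  +0.000   +0.078  +0.073  +0.116  -0.144
     49  0.3141   +0.000  +0.027  +0.000  +0.000   +0.093  +0.064  +0.039  +0.008
     73  0.4679   +0.000  +0.027  +0.000  +0.000   +0.091  +0.063  -0.064  -0.021


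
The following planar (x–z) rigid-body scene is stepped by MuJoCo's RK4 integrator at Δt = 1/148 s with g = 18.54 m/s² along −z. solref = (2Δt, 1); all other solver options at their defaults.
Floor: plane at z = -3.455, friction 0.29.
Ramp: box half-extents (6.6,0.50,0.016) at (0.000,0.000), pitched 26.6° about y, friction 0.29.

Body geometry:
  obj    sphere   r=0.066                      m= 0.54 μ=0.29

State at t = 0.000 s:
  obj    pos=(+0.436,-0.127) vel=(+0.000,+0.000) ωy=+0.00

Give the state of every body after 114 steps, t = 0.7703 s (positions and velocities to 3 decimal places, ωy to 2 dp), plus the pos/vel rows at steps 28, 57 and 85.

State at t = 0.7703 s:
  obj    pos=(+2.009,-0.914) vel=(+4.084,-2.045) ωy=+69.18

Key-timestep trajectory:
   step    t(s)  obj.x    obj.z    obj.vx   obj.vz 
     28  0.1892   +0.531  -0.174  +1.003  -0.502
     57  0.3851   +0.829  -0.324  +2.042  -1.023
     85  0.5743   +1.311  -0.565  +3.045  -1.525


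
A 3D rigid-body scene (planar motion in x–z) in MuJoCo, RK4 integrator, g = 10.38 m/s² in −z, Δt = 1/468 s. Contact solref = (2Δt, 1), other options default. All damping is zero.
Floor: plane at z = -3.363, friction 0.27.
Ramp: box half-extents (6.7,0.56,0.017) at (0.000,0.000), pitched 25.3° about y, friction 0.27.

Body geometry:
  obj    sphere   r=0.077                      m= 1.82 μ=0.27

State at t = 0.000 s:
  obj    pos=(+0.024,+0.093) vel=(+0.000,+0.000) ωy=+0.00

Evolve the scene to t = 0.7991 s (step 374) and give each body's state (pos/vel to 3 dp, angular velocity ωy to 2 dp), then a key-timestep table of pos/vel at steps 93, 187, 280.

State at t = 0.7991 s:
  obj    pos=(+0.939,-0.340) vel=(+2.289,-1.082) ωy=+32.88

Key-timestep trajectory:
   step    t(s)  obj.x    obj.z    obj.vx   obj.vz 
     93  0.1987   +0.080  +0.066  +0.569  -0.269
    187  0.3996   +0.253  -0.015  +1.145  -0.541
    280  0.5983   +0.537  -0.150  +1.714  -0.810


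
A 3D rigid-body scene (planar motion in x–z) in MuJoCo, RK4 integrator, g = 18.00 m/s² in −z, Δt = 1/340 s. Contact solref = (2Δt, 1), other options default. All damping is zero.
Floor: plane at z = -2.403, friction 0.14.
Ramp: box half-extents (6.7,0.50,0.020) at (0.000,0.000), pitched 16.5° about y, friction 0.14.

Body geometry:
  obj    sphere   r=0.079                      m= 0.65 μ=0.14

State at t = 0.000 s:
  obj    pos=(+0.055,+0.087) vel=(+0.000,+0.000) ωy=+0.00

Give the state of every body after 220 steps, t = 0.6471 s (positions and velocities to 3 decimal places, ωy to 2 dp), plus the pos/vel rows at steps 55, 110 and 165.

State at t = 0.6471 s:
  obj    pos=(+0.788,-0.130) vel=(+2.266,-0.671) ωy=+29.90

Key-timestep trajectory:
   step    t(s)  obj.x    obj.z    obj.vx   obj.vz 
     55  0.1618   +0.101  +0.073  +0.567  -0.168
    110  0.3235   +0.238  +0.033  +1.133  -0.336
    165  0.4853   +0.467  -0.035  +1.699  -0.503


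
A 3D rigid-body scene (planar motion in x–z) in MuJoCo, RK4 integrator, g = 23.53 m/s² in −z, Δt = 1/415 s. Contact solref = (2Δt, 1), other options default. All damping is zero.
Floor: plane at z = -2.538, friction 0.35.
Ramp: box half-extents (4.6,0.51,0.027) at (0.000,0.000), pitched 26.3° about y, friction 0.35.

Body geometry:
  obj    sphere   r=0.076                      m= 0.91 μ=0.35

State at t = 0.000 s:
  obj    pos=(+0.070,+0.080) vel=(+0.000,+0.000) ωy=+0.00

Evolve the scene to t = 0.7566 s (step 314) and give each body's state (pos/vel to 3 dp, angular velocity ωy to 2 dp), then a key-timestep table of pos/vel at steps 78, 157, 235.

State at t = 0.7566 s:
  obj    pos=(+1.981,-0.864) vel=(+5.051,-2.497) ωy=+74.13

Key-timestep trajectory:
   step    t(s)  obj.x    obj.z    obj.vx   obj.vz 
     78  0.1880   +0.188  +0.022  +1.255  -0.620
    157  0.3783   +0.548  -0.156  +2.526  -1.248
    235  0.5663   +1.141  -0.449  +3.780  -1.868


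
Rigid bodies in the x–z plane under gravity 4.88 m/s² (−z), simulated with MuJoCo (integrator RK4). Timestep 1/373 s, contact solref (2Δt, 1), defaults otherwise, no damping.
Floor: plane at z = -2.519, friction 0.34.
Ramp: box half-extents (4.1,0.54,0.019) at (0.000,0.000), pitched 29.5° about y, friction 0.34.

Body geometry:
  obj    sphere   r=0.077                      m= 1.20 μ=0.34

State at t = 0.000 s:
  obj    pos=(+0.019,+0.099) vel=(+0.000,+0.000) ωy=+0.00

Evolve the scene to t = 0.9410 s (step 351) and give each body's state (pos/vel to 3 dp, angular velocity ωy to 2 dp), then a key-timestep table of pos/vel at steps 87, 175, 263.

State at t = 0.9410 s:
  obj    pos=(+0.681,-0.275) vel=(+1.406,-0.795) ωy=+20.97

Key-timestep trajectory:
   step    t(s)  obj.x    obj.z    obj.vx   obj.vz 
     87  0.2332   +0.060  +0.076  +0.348  -0.197
    175  0.4692   +0.184  +0.006  +0.701  -0.397
    263  0.7051   +0.391  -0.111  +1.053  -0.596


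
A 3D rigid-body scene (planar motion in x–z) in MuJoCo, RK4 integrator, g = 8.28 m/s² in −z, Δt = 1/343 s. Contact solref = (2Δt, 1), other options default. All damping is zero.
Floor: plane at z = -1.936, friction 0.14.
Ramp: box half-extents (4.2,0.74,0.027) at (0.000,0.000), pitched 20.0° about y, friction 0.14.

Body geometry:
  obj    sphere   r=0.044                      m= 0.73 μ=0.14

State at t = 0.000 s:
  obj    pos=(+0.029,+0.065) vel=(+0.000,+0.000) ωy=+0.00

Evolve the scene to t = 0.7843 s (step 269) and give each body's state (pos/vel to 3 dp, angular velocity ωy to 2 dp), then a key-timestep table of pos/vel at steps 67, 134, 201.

State at t = 0.7843 s:
  obj    pos=(+0.614,-0.148) vel=(+1.491,-0.543) ωy=+36.05

Key-timestep trajectory:
   step    t(s)  obj.x    obj.z    obj.vx   obj.vz 
     67  0.1953   +0.065  +0.052  +0.371  -0.135
    134  0.3907   +0.174  +0.012  +0.743  -0.270
    201  0.5860   +0.355  -0.054  +1.114  -0.405


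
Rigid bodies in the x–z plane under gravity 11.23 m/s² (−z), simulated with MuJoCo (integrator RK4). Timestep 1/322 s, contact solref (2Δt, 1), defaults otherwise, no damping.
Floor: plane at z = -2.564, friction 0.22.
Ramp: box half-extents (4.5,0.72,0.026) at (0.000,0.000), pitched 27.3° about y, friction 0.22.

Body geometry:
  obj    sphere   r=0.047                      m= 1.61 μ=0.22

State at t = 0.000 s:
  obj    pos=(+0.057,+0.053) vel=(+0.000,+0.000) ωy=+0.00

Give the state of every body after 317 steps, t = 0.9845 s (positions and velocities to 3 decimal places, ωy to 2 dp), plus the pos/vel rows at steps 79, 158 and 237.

State at t = 0.9845 s:
  obj    pos=(+1.641,-0.765) vel=(+3.219,-1.661) ωy=+77.05

Key-timestep trajectory:
   step    t(s)  obj.x    obj.z    obj.vx   obj.vz 
     79  0.2453   +0.155  +0.002  +0.802  -0.414
    158  0.4907   +0.451  -0.150  +1.604  -0.828
    237  0.7360   +0.943  -0.404  +2.406  -1.242


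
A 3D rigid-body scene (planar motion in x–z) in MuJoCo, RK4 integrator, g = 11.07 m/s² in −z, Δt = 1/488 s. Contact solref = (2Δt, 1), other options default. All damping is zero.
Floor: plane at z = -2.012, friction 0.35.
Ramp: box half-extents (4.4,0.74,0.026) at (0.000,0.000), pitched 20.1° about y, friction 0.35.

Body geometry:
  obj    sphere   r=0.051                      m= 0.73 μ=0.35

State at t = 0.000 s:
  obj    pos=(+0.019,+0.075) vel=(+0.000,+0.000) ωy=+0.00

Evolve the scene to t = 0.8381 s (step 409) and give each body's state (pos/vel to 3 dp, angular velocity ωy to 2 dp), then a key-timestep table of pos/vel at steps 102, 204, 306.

State at t = 0.8381 s:
  obj    pos=(+0.915,-0.253) vel=(+2.139,-0.783) ωy=+44.65

Key-timestep trajectory:
   step    t(s)  obj.x    obj.z    obj.vx   obj.vz 
    102  0.2090   +0.075  +0.055  +0.533  -0.195
    204  0.4180   +0.242  -0.007  +1.067  -0.390
    306  0.6270   +0.521  -0.109  +1.600  -0.586


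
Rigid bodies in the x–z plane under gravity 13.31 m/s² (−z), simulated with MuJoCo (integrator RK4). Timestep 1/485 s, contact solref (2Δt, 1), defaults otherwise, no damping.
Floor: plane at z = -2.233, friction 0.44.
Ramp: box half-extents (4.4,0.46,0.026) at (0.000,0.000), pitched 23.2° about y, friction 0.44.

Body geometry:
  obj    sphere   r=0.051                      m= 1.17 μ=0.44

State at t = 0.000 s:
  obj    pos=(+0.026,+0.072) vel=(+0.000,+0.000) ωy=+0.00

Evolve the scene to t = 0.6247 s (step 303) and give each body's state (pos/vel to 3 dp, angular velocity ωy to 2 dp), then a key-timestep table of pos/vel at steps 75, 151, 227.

State at t = 0.6247 s:
  obj    pos=(+0.698,-0.215) vel=(+2.151,-0.922) ωy=+45.87

Key-timestep trajectory:
   step    t(s)  obj.x    obj.z    obj.vx   obj.vz 
     75  0.1546   +0.067  +0.055  +0.532  -0.228
    151  0.3113   +0.193  +0.001  +1.072  -0.459
    227  0.4680   +0.403  -0.089  +1.611  -0.691


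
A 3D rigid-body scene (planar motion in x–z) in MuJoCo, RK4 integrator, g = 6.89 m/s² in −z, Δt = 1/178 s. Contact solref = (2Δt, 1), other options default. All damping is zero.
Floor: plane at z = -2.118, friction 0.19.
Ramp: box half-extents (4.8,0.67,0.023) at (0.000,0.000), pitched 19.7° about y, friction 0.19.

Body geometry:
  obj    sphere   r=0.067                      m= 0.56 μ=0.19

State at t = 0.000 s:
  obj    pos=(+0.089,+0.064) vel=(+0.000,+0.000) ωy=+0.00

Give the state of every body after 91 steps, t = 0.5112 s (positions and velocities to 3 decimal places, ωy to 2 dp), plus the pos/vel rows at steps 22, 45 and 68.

State at t = 0.5112 s:
  obj    pos=(+0.293,-0.009) vel=(+0.799,-0.286) ωy=+12.65

Key-timestep trajectory:
   step    t(s)  obj.x    obj.z    obj.vx   obj.vz 
     22  0.1236   +0.101  +0.059  +0.193  -0.069
     45  0.2528   +0.139  +0.046  +0.395  -0.141
     68  0.3820   +0.203  +0.023  +0.597  -0.214


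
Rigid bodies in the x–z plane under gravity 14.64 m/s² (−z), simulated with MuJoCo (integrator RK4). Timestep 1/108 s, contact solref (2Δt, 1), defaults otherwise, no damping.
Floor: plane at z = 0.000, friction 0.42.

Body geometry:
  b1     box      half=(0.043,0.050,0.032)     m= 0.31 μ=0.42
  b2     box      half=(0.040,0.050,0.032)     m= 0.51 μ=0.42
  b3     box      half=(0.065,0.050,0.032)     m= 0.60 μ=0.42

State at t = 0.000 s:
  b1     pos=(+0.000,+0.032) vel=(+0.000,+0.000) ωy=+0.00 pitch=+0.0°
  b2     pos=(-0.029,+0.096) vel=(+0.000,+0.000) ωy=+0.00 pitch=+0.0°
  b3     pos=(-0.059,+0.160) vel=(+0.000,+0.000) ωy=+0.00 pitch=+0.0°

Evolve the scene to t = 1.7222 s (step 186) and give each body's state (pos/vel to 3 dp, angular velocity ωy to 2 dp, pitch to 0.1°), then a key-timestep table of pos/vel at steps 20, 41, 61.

State at t = 1.7222 s:
  b1     pos=(+0.001,+0.032) vel=(+0.000,+0.000) ωy=+0.00 pitch=+0.0°
  b2     pos=(-0.090,+0.040) vel=(+0.000,+0.000) ωy=+0.00 pitch=-90.0°
  b3     pos=(-0.283,+0.032) vel=(+0.000,+0.000) ωy=+0.00 pitch=+180.0°

Key-timestep trajectory:
   step    t(s)  b1.x    b1.z    b1.vx   b1.vz   b2.x    b2.z    b2.vx   b2.vz   b3.x    b3.z    b3.vx   b3.vz 
     20  0.1852   +0.000  +0.032  +0.002  +0.000   -0.034  +0.098  -0.074  +0.020   -0.074  +0.156  -0.207  -0.066
     41  0.3796   +0.001  +0.032  +0.000  +0.000   -0.081  +0.057  -0.377  -1.040   -0.165  +0.063  -0.710  -0.049
     61  0.5648   +0.001  +0.032  +0.000  +0.000   -0.090  +0.040  +0.001  +0.001   -0.263  +0.049  -0.618  -0.606


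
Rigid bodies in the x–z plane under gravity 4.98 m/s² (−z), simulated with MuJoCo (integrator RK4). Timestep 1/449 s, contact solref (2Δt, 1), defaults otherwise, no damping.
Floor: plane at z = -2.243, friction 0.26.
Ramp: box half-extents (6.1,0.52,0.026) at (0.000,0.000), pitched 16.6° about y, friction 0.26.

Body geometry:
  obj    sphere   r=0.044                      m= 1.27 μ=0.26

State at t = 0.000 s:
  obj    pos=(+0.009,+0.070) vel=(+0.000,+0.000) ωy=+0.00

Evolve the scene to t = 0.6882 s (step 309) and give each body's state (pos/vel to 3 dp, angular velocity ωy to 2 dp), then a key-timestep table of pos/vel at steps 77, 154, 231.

State at t = 0.6882 s:
  obj    pos=(+0.240,+0.002) vel=(+0.670,-0.200) ωy=+15.89

Key-timestep trajectory:
   step    t(s)  obj.x    obj.z    obj.vx   obj.vz 
     77  0.1715   +0.023  +0.066  +0.167  -0.050
    154  0.3430   +0.066  +0.053  +0.334  -0.100
    231  0.5145   +0.138  +0.032  +0.501  -0.149


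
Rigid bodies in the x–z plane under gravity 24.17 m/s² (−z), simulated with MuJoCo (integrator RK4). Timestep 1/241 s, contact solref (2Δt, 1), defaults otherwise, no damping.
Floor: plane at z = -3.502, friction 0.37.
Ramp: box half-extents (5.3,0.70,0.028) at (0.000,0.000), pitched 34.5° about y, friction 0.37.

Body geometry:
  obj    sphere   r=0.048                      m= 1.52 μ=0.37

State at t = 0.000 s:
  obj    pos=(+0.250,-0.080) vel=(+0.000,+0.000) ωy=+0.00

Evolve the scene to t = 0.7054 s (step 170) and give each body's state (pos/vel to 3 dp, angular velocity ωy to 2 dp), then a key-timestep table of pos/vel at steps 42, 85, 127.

State at t = 0.7054 s:
  obj    pos=(+2.255,-1.458) vel=(+5.685,-3.907) ωy=+143.67

Key-timestep trajectory:
   step    t(s)  obj.x    obj.z    obj.vx   obj.vz 
     42  0.1743   +0.373  -0.164  +1.405  -0.965
     85  0.3527   +0.752  -0.424  +2.843  -1.954
    127  0.5270   +1.369  -0.849  +4.247  -2.919


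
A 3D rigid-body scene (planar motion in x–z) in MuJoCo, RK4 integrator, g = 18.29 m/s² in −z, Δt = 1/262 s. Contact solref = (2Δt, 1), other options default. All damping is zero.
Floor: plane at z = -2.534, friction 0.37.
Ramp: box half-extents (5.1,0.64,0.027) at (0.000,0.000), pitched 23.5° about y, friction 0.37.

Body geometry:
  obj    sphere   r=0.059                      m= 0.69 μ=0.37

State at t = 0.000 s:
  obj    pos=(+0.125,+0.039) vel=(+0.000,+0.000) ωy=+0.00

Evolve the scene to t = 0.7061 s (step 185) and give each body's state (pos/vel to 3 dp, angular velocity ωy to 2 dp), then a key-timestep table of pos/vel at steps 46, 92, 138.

State at t = 0.7061 s:
  obj    pos=(+1.316,-0.479) vel=(+3.373,-1.467) ωy=+62.33

Key-timestep trajectory:
   step    t(s)  obj.x    obj.z    obj.vx   obj.vz 
     46  0.1756   +0.199  +0.007  +0.839  -0.365
     92  0.3511   +0.420  -0.089  +1.678  -0.729
    138  0.5267   +0.788  -0.249  +2.516  -1.094


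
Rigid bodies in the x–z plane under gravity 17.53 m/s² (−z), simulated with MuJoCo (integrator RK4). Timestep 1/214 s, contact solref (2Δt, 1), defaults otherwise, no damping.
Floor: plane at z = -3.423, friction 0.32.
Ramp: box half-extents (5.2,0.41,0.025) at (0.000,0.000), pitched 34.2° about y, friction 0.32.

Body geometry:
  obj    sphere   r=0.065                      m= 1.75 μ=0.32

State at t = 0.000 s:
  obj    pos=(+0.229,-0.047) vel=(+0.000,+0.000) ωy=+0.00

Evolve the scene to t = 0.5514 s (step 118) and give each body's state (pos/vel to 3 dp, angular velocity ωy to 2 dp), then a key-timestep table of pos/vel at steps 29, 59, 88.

State at t = 0.5514 s:
  obj    pos=(+1.114,-0.648) vel=(+3.210,-2.182) ωy=+59.68

Key-timestep trajectory:
   step    t(s)  obj.x    obj.z    obj.vx   obj.vz 
     29  0.1355   +0.283  -0.083  +0.789  -0.536
     59  0.2757   +0.450  -0.197  +1.605  -1.091
     88  0.4112   +0.721  -0.381  +2.394  -1.627


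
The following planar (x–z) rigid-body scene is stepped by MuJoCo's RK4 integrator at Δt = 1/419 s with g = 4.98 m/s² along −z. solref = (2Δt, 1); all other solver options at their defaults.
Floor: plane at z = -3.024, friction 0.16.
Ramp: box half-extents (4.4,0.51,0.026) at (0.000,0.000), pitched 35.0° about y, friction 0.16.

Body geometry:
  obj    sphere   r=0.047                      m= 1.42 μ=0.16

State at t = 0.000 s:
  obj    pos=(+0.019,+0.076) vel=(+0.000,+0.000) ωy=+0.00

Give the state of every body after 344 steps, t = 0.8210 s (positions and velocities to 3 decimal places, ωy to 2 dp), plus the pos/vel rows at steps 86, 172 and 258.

State at t = 0.8210 s:
  obj    pos=(+0.627,-0.350) vel=(+1.478,-1.047) ωy=+28.42

Key-timestep trajectory:
   step    t(s)  obj.x    obj.z    obj.vx   obj.vz 
     86  0.2053   +0.057  +0.049  +0.371  -0.259
    172  0.4105   +0.171  -0.031  +0.745  -0.512
    258  0.6158   +0.361  -0.164  +1.105  -0.792


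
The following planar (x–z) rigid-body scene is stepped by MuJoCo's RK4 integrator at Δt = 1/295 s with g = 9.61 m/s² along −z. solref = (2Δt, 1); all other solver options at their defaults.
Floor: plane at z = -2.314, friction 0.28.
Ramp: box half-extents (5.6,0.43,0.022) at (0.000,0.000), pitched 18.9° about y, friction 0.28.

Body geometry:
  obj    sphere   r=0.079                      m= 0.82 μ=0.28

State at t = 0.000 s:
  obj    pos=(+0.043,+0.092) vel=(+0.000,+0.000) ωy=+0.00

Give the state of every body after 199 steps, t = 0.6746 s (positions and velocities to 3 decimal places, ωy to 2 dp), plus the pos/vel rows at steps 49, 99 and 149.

State at t = 0.6746 s:
  obj    pos=(+0.522,-0.072) vel=(+1.419,-0.486) ωy=+18.98

Key-timestep trajectory:
   step    t(s)  obj.x    obj.z    obj.vx   obj.vz 
     49  0.1661   +0.072  +0.082  +0.349  -0.120
     99  0.3356   +0.161  +0.051  +0.706  -0.242
    149  0.5051   +0.311  +0.000  +1.063  -0.364


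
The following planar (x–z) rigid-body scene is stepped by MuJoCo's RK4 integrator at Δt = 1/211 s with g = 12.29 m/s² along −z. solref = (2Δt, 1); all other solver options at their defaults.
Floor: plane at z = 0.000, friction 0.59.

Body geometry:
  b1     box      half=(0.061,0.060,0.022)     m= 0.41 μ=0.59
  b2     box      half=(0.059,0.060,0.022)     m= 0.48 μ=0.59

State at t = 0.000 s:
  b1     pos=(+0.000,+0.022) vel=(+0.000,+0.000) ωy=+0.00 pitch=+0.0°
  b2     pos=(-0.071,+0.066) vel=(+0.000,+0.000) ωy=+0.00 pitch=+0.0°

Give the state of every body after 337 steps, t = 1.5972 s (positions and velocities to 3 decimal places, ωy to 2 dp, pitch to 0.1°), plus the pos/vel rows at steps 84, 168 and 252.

State at t = 1.5972 s:
  b1     pos=(+0.001,+0.022) vel=(+0.000,+0.000) ωy=+0.00 pitch=+0.0°
  b2     pos=(-0.082,+0.054) vel=(+0.000,+0.000) ωy=+0.01 pitch=-39.2°

Key-timestep trajectory:
   step    t(s)  b1.x    b1.z    b1.vx   b1.vz   b2.x    b2.z    b2.vx   b2.vz 
     84  0.3981   +0.000  +0.022  +0.000  +0.000   -0.082  +0.055  +0.000  +0.000
    168  0.7962   +0.000  +0.022  +0.000  +0.000   -0.082  +0.055  +0.000  +0.000
    252  1.1943   +0.001  +0.022  +0.000  +0.000   -0.082  +0.055  +0.000  +0.000


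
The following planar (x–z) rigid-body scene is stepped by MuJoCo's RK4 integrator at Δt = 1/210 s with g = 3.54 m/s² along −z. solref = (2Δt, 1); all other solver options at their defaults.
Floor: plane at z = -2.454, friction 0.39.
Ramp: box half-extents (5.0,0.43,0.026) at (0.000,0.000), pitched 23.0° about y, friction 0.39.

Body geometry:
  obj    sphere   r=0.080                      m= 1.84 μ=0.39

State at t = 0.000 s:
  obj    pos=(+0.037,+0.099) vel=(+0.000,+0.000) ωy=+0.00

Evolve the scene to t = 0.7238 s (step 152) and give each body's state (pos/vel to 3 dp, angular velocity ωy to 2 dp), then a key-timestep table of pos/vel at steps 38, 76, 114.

State at t = 0.7238 s:
  obj    pos=(+0.275,-0.002) vel=(+0.658,-0.279) ωy=+8.94

Key-timestep trajectory:
   step    t(s)  obj.x    obj.z    obj.vx   obj.vz 
     38  0.1810   +0.052  +0.093  +0.165  -0.070
     76  0.3619   +0.097  +0.074  +0.329  -0.140
    114  0.5429   +0.171  +0.042  +0.494  -0.210


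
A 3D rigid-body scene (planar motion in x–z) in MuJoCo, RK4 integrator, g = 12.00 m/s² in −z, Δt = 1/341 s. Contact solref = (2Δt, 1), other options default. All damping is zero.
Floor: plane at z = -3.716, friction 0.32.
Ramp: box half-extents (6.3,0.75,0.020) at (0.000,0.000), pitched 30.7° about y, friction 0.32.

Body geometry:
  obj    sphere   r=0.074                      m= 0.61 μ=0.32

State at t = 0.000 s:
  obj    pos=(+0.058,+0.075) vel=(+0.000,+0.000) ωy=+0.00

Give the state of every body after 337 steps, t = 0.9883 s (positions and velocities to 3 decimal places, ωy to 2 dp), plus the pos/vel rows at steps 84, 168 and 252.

State at t = 0.9883 s:
  obj    pos=(+1.896,-1.016) vel=(+3.719,-2.208) ωy=+58.44

Key-timestep trajectory:
   step    t(s)  obj.x    obj.z    obj.vx   obj.vz 
     84  0.2463   +0.172  +0.007  +0.927  -0.550
    168  0.4927   +0.515  -0.196  +1.854  -1.101
    252  0.7390   +1.086  -0.535  +2.781  -1.651


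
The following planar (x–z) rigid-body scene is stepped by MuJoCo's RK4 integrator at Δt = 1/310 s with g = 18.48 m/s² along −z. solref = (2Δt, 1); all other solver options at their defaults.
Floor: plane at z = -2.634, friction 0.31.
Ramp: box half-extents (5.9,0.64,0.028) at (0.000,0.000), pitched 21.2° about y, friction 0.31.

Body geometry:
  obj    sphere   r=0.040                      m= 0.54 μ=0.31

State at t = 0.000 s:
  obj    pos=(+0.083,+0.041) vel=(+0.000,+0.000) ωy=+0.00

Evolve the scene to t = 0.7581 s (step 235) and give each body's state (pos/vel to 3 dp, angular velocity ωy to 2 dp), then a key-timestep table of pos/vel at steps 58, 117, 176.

State at t = 0.7581 s:
  obj    pos=(+1.362,-0.455) vel=(+3.374,-1.309) ωy=+90.45

Key-timestep trajectory:
   step    t(s)  obj.x    obj.z    obj.vx   obj.vz 
     58  0.1871   +0.161  +0.011  +0.833  -0.323
    117  0.3774   +0.400  -0.082  +1.680  -0.652
    176  0.5677   +0.800  -0.237  +2.527  -0.980


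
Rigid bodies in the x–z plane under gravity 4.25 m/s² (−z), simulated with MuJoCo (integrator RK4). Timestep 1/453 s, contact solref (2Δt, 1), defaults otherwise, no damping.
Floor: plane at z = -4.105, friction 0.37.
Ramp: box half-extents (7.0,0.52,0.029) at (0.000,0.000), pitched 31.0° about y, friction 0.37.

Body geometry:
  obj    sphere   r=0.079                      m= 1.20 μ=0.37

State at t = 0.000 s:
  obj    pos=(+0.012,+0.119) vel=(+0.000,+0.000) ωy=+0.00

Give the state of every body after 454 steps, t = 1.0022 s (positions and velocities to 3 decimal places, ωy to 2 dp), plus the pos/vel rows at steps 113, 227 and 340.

State at t = 1.0022 s:
  obj    pos=(+0.685,-0.286) vel=(+1.343,-0.807) ωy=+19.83

Key-timestep trajectory:
   step    t(s)  obj.x    obj.z    obj.vx   obj.vz 
    113  0.2494   +0.054  +0.094  +0.334  -0.201
    227  0.5011   +0.180  +0.018  +0.672  -0.404
    340  0.7506   +0.389  -0.108  +1.006  -0.604


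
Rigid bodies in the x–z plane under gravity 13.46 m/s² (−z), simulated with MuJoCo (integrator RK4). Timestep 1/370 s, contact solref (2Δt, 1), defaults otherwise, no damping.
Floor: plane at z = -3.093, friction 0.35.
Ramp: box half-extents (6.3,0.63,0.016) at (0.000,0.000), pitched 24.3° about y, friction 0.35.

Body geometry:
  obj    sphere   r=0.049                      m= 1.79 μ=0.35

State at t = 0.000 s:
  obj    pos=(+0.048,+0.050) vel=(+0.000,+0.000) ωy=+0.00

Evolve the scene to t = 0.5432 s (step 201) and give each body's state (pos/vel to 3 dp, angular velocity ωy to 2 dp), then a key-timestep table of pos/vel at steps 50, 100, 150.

State at t = 0.5432 s:
  obj    pos=(+0.580,-0.191) vel=(+1.959,-0.884) ωy=+43.86

Key-timestep trajectory:
   step    t(s)  obj.x    obj.z    obj.vx   obj.vz 
     50  0.1351   +0.081  +0.035  +0.487  -0.220
    100  0.2703   +0.180  -0.010  +0.975  -0.440
    150  0.4054   +0.344  -0.084  +1.462  -0.660


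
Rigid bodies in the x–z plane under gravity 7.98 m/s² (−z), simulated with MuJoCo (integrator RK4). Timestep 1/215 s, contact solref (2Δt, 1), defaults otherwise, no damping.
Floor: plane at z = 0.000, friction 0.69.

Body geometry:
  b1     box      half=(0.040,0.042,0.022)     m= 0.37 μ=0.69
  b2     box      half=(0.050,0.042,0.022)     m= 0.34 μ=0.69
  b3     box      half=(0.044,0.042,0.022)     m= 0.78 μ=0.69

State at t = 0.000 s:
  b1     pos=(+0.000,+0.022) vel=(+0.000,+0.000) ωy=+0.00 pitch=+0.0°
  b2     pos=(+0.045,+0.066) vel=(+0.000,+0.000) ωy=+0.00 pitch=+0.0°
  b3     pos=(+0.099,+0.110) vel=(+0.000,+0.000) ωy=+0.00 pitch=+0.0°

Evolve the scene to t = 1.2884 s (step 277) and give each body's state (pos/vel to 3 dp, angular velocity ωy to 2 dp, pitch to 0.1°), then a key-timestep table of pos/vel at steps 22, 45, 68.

State at t = 1.2884 s:
  b1     pos=(-0.001,+0.022) vel=(+0.000,+0.000) ωy=+0.00 pitch=+0.0°
  b2     pos=(+0.060,+0.053) vel=(+0.000,+0.000) ωy=-0.01 pitch=+52.9°
  b3     pos=(+0.131,+0.045) vel=(+0.000,+0.000) ωy=-0.01 pitch=+41.0°

Key-timestep trajectory:
   step    t(s)  b1.x    b1.z    b1.vx   b1.vz   b2.x    b2.z    b2.vx   b2.vz   b3.x    b3.z    b3.vx   b3.vz 
     22  0.1023   +0.000  +0.022  -0.001  +0.000   +0.051  +0.064  +0.117  -0.066   +0.115  +0.090  +0.280  -0.447
     45  0.2093   +0.000  +0.022  +0.000  +0.000   +0.067  +0.054  +0.038  +0.023   +0.134  +0.046  +0.028  +0.047
     68  0.3163   +0.000  +0.022  +0.000  +0.000   +0.064  +0.054  -0.083  -0.013   +0.133  +0.046  -0.039  -0.013


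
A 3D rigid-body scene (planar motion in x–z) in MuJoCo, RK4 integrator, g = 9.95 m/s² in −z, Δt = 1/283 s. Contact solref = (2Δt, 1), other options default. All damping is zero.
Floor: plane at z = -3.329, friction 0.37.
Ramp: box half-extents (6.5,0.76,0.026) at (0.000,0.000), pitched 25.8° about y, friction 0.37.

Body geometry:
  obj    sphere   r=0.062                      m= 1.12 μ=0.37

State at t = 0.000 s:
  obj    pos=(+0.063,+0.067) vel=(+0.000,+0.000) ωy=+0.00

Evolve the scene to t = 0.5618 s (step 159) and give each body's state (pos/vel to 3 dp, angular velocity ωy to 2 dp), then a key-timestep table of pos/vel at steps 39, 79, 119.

State at t = 0.5618 s:
  obj    pos=(+0.503,-0.145) vel=(+1.565,-0.756) ωy=+28.02

Key-timestep trajectory:
   step    t(s)  obj.x    obj.z    obj.vx   obj.vz 
     39  0.1378   +0.090  +0.054  +0.384  -0.186
     79  0.2792   +0.172  +0.015  +0.778  -0.376
    119  0.4205   +0.309  -0.052  +1.171  -0.566


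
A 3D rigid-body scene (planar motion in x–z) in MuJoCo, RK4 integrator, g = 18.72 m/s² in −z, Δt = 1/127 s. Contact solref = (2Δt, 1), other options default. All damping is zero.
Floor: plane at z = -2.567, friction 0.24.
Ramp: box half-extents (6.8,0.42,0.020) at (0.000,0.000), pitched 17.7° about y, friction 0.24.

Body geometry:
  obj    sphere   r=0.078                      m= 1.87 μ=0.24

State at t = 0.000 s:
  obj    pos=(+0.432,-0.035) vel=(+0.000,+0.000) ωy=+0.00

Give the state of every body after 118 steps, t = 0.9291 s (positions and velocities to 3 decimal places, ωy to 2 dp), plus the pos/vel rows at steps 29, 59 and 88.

State at t = 0.9291 s:
  obj    pos=(+2.104,-0.569) vel=(+3.599,-1.148) ωy=+48.42

Key-timestep trajectory:
   step    t(s)  obj.x    obj.z    obj.vx   obj.vz 
     29  0.2283   +0.533  -0.067  +0.885  -0.282
     59  0.4646   +0.850  -0.168  +1.800  -0.574
     88  0.6929   +1.362  -0.332  +2.684  -0.857


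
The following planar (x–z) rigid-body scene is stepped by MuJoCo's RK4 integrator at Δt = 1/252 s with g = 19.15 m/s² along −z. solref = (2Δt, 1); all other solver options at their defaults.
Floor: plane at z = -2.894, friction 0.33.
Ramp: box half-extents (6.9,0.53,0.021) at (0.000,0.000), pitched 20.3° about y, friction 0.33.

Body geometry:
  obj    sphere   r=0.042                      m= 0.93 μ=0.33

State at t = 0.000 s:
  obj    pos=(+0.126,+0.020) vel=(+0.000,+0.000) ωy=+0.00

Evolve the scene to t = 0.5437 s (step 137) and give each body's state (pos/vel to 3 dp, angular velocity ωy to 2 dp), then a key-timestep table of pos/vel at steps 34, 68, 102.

State at t = 0.5437 s:
  obj    pos=(+0.784,-0.223) vel=(+2.420,-0.895) ωy=+61.41

Key-timestep trajectory:
   step    t(s)  obj.x    obj.z    obj.vx   obj.vz 
     34  0.1349   +0.167  +0.005  +0.601  -0.222
     68  0.2698   +0.288  -0.039  +1.201  -0.444
    102  0.4048   +0.491  -0.114  +1.802  -0.666


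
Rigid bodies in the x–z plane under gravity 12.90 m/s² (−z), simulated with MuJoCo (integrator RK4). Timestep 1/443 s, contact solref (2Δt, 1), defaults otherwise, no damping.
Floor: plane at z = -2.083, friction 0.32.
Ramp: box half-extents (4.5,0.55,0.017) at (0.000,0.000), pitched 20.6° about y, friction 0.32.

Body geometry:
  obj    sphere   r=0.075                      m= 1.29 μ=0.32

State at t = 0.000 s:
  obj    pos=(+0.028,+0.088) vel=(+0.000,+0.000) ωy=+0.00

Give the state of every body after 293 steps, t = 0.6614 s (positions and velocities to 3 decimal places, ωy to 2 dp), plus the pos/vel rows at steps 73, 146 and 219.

State at t = 0.6614 s:
  obj    pos=(+0.692,-0.162) vel=(+2.007,-0.754) ωy=+28.59

Key-timestep trajectory:
   step    t(s)  obj.x    obj.z    obj.vx   obj.vz 
     73  0.1648   +0.069  +0.072  +0.500  -0.188
    146  0.3296   +0.193  +0.026  +1.000  -0.376
    219  0.4944   +0.399  -0.052  +1.500  -0.564


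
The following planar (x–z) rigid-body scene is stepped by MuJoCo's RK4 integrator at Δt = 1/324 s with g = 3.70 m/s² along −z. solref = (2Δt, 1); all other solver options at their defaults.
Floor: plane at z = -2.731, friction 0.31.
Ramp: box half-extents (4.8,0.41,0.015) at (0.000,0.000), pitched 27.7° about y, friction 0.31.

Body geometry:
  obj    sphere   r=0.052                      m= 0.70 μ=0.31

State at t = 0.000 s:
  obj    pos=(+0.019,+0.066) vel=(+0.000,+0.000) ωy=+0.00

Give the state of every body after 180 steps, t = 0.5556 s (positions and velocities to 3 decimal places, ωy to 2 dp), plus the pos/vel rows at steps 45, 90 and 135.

State at t = 0.5556 s:
  obj    pos=(+0.187,-0.022) vel=(+0.604,-0.317) ωy=+13.12

Key-timestep trajectory:
   step    t(s)  obj.x    obj.z    obj.vx   obj.vz 
     45  0.1389   +0.029  +0.060  +0.151  -0.079
     90  0.2778   +0.061  +0.044  +0.302  -0.159
    135  0.4167   +0.113  +0.016  +0.453  -0.238
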